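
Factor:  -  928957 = - 29^1 * 103^1*311^1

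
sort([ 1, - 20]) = [-20, 1 ]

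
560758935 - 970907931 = -410148996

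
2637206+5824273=8461479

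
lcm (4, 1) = 4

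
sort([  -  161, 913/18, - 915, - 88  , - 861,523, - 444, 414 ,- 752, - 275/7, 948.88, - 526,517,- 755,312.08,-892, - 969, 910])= [ - 969, - 915, - 892,  -  861, - 755, - 752, - 526,-444, - 161, - 88,-275/7, 913/18, 312.08,414, 517, 523, 910, 948.88 ]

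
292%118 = 56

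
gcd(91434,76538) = 98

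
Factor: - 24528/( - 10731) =16/7 = 2^4*7^( - 1 ) 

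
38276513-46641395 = -8364882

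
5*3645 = 18225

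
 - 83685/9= -9299 + 2/3 = -9298.33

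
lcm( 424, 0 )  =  0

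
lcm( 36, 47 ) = 1692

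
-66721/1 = - 66721 = -66721.00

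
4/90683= 4/90683 = 0.00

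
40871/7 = 5838 + 5/7 = 5838.71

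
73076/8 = 18269/2= 9134.50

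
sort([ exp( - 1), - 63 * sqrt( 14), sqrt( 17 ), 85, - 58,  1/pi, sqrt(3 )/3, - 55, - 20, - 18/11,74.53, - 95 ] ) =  [ - 63*sqrt( 14), - 95, - 58, - 55, - 20, - 18/11, 1/pi, exp( - 1 ), sqrt( 3 ) /3 , sqrt( 17 ),  74.53, 85 ] 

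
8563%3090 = 2383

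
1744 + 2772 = 4516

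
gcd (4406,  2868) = 2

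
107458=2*53729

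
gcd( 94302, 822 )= 6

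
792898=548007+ 244891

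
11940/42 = 1990/7 = 284.29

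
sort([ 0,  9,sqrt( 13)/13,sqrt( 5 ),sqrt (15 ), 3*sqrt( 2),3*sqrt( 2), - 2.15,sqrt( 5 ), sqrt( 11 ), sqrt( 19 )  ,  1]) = [ - 2.15,0,sqrt( 13)/13,1,sqrt( 5),sqrt( 5),sqrt(11 ),sqrt(15 ),  3 * sqrt( 2 ),3 * sqrt( 2) , sqrt (19 ),9] 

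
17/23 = 17/23 = 0.74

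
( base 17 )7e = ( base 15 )8D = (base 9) 157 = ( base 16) 85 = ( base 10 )133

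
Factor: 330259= 17^1*19427^1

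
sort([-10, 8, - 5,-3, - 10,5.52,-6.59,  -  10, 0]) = [-10 ,  -  10, - 10, - 6.59, - 5, - 3,0,5.52, 8] 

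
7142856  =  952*7503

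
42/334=21/167 = 0.13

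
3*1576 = 4728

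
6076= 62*98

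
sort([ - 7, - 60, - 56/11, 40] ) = [-60, - 7 , - 56/11,40] 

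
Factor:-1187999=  - 1187999^1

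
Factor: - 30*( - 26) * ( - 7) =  - 2^2 * 3^1 * 5^1 * 7^1*13^1 = - 5460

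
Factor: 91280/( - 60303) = -2^4 * 3^(- 1)*5^1*7^1 * 163^1 * 20101^ ( - 1 ) 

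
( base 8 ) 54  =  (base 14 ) 32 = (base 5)134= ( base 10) 44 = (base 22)20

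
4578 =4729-151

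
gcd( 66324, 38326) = 2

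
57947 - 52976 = 4971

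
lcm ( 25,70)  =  350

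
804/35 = 804/35 = 22.97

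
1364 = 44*31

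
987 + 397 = 1384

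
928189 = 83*11183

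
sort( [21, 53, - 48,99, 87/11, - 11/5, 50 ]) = [ - 48,-11/5, 87/11,21,  50 , 53, 99 ] 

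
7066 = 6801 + 265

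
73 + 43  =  116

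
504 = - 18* ( - 28)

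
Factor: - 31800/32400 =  - 53/54 = -2^( - 1)*3^( - 3)*53^1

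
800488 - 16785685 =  - 15985197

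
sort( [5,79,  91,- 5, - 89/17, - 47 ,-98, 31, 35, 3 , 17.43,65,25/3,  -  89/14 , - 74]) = [ - 98,  -  74, - 47, - 89/14,-89/17, - 5,3, 5, 25/3,17.43 , 31 , 35, 65, 79, 91 ]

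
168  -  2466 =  - 2298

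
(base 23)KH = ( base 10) 477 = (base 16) 1dd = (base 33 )ef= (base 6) 2113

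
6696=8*837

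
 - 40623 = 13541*( -3 )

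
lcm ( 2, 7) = 14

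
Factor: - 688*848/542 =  - 291712/271 =- 2^7*43^1*53^1*271^(  -  1 )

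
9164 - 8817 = 347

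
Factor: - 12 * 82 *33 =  - 32472 = - 2^3* 3^2*11^1 * 41^1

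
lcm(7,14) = 14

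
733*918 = 672894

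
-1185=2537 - 3722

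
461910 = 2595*178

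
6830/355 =19 + 17/71 = 19.24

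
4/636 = 1/159 = 0.01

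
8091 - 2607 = 5484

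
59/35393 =59/35393 = 0.00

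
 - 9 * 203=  - 1827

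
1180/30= 118/3 = 39.33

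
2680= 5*536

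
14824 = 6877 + 7947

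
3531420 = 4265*828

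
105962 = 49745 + 56217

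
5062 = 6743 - 1681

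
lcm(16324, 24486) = 48972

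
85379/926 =92 + 187/926 = 92.20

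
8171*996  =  8138316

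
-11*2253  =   - 24783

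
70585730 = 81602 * 865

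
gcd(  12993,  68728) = 71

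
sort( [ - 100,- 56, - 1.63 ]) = [ - 100, - 56,  -  1.63 ] 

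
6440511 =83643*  77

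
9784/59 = 165 + 49/59  =  165.83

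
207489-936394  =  - 728905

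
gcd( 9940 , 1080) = 20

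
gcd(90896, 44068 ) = 92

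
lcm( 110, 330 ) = 330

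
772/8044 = 193/2011= 0.10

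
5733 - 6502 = -769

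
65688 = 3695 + 61993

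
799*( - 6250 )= -4993750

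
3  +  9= 12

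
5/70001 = 5/70001 = 0.00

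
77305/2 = 77305/2 = 38652.50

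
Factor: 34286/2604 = 79/6 = 2^( - 1)*3^( - 1 )*79^1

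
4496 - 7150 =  - 2654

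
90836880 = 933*97360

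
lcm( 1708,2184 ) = 133224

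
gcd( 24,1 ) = 1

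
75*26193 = 1964475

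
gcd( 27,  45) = 9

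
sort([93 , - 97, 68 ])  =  [-97, 68, 93] 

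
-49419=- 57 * 867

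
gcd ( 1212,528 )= 12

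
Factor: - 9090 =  - 2^1*3^2*5^1*101^1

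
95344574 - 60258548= 35086026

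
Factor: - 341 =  - 11^1*31^1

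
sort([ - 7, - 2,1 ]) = [ - 7,- 2 , 1] 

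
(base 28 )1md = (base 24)2AL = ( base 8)2605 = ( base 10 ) 1413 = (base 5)21123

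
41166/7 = 41166/7= 5880.86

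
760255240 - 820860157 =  - 60604917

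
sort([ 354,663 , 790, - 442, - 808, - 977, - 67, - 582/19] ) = [ - 977, - 808,  -  442,  -  67,- 582/19, 354, 663, 790 ]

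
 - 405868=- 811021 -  - 405153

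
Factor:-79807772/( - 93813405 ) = 2^2*3^( - 1 )*5^(  -  1 )*7^( - 1 )*11^1 *29^(- 1) * 30809^ ( - 1)*1813813^1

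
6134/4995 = 1 + 1139/4995  =  1.23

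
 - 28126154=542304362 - 570430516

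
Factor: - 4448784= -2^4*3^1*92683^1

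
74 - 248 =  - 174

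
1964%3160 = 1964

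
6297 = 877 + 5420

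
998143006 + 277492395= 1275635401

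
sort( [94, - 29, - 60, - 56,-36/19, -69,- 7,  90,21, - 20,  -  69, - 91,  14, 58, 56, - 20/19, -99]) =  [ - 99, - 91, - 69,-69 , - 60, - 56,  -  29, - 20, - 7, - 36/19, - 20/19,14,21, 56,  58, 90, 94]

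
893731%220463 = 11879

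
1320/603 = 2 + 38/201= 2.19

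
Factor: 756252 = 2^2*3^2*7^1*3001^1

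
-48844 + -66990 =-115834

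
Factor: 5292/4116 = 9/7 = 3^2*7^( - 1)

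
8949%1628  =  809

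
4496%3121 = 1375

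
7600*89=676400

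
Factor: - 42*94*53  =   - 209244=- 2^2*3^1*7^1  *47^1 * 53^1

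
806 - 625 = 181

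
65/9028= 65/9028 =0.01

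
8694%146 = 80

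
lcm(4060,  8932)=44660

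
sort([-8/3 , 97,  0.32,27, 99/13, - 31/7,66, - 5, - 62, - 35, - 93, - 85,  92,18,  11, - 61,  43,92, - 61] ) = [ - 93, - 85, - 62, - 61, - 61 , - 35, - 5, - 31/7 , - 8/3, 0.32,99/13, 11,  18,27, 43,66, 92,92, 97 ]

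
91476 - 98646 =- 7170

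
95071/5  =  19014 + 1/5 = 19014.20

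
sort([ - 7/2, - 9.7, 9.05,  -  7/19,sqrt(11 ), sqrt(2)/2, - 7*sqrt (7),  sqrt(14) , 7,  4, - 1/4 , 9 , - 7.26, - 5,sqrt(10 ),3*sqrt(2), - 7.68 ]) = [ - 7*sqrt( 7), - 9.7, - 7.68, - 7.26, - 5  , - 7/2, - 7/19,-1/4,sqrt( 2 ) /2, sqrt (10),sqrt(11), sqrt (14) , 4,3*sqrt( 2), 7,9, 9.05] 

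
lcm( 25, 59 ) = 1475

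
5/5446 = 5/5446 = 0.00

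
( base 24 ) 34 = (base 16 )4C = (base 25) 31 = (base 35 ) 26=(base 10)76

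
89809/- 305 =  - 89809/305 = - 294.46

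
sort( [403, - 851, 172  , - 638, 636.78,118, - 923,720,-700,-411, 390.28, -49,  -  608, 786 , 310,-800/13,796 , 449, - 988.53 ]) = [-988.53, - 923 , - 851,-700,-638, - 608, - 411, - 800/13, - 49,118, 172,  310, 390.28,403,  449,636.78,720,786,796]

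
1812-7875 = -6063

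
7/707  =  1/101= 0.01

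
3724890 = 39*95510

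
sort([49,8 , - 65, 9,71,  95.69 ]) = [ - 65,8 , 9 , 49,71, 95.69 ] 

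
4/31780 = 1/7945 = 0.00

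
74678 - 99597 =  - 24919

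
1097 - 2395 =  - 1298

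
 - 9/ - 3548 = 9/3548 = 0.00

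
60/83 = 60/83   =  0.72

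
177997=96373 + 81624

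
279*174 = 48546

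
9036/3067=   9036/3067 = 2.95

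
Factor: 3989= 3989^1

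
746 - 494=252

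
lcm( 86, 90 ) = 3870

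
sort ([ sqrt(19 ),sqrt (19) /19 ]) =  [sqrt(19) /19, sqrt( 19 )]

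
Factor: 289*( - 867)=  - 250563 = - 3^1*17^4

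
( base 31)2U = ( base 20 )4c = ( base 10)92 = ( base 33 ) 2q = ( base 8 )134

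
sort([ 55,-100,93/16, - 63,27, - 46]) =[ - 100, - 63,  -  46, 93/16, 27, 55] 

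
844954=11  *76814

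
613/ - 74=-613/74 = - 8.28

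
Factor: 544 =2^5* 17^1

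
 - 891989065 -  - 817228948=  - 74760117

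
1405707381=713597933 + 692109448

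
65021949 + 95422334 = 160444283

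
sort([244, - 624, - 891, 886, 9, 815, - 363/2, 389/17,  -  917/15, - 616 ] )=[ - 891, - 624,- 616,-363/2, - 917/15, 9,389/17, 244, 815, 886] 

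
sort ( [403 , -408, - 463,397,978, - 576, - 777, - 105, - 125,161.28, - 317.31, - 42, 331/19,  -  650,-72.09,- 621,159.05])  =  [- 777,  -  650, - 621,-576,- 463, - 408, - 317.31,-125, - 105,-72.09  , - 42,  331/19,159.05 , 161.28, 397,403,978]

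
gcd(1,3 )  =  1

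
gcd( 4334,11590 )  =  2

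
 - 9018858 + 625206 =-8393652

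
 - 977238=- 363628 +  - 613610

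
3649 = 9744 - 6095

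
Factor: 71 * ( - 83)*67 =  - 394831= - 67^1*71^1*83^1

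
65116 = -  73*( - 892)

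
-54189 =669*( - 81)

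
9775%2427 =67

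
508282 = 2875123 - 2366841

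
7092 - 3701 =3391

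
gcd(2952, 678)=6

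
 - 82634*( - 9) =743706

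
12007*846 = 10157922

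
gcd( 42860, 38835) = 5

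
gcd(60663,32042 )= 1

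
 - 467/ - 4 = 116+3/4 = 116.75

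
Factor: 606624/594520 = 2^2*3^1*5^ ( -1)*71^1* 167^(  -  1) = 852/835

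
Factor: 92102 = 2^1 *46051^1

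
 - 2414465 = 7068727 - 9483192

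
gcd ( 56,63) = 7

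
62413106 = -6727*(-9278)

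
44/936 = 11/234 =0.05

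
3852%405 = 207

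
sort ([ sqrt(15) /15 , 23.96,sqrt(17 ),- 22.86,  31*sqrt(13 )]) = [ - 22.86 , sqrt( 15)/15, sqrt( 17), 23.96,31 * sqrt( 13)]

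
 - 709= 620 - 1329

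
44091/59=44091/59 = 747.31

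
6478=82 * 79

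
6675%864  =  627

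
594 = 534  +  60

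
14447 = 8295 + 6152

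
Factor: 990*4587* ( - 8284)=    - 2^3  *  3^3 * 5^1*11^2*19^1 * 109^1 * 139^1 = -37618720920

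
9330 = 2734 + 6596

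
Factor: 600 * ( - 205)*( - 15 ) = 2^3* 3^2*5^4*41^1  =  1845000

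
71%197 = 71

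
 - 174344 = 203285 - 377629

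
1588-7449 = -5861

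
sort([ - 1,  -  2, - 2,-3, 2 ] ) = [ - 3,- 2 ,-2, - 1,2 ] 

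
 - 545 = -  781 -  - 236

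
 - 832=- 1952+1120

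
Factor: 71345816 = 2^3 * 23^1 * 387749^1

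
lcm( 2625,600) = 21000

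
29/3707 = 29/3707 =0.01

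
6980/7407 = 6980/7407 =0.94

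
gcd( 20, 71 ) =1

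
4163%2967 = 1196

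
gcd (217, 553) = 7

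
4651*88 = 409288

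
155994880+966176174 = 1122171054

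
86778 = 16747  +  70031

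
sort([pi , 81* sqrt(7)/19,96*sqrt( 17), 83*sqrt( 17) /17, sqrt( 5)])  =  [ sqrt( 5 ),pi, 81*sqrt( 7 ) /19,83 * sqrt( 17 )/17, 96*sqrt(17 ) ]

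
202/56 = 3 + 17/28 = 3.61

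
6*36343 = 218058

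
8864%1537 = 1179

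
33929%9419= 5672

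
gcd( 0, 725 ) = 725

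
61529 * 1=61529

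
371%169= 33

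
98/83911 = 98/83911 = 0.00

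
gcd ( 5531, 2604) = 1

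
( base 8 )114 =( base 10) 76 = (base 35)26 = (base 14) 56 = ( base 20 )3G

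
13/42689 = 13/42689 = 0.00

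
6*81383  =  488298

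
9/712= 9/712 = 0.01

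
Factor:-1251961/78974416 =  - 2^ ( - 4)*397^( - 1 )*12433^( - 1)* 1251961^1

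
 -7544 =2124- 9668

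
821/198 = 4 + 29/198 = 4.15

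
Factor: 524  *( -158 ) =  -2^3*79^1*131^1= -  82792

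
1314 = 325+989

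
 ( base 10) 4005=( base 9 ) 5440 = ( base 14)1661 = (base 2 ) 111110100101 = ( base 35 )39F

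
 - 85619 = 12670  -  98289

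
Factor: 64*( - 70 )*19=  - 2^7*5^1*7^1*19^1 = -85120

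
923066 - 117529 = 805537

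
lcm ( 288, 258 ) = 12384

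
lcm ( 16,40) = 80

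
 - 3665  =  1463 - 5128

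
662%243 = 176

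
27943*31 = 866233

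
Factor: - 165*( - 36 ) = 2^2*3^3*5^1*11^1=5940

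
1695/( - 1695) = -1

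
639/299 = 639/299 = 2.14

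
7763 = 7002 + 761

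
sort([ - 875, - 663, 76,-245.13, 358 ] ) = [-875,-663, - 245.13, 76,358]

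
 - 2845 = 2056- 4901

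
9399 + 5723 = 15122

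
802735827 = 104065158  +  698670669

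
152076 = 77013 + 75063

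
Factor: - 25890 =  - 2^1*3^1*5^1*863^1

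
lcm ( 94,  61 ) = 5734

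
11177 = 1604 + 9573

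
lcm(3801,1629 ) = 11403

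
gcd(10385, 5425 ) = 155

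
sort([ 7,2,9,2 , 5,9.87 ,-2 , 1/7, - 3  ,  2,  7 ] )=[ - 3,-2 , 1/7,  2,2,2,5,7,7,9, 9.87] 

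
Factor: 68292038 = 2^1*34146019^1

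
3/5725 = 3/5725 =0.00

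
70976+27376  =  98352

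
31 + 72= 103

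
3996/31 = 3996/31 =128.90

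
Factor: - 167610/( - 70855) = 906/383= 2^1*3^1 * 151^1*383^( - 1)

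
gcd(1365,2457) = 273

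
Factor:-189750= -2^1 * 3^1*5^3*11^1*23^1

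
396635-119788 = 276847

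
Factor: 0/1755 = 0^1 = 0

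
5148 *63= 324324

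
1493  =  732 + 761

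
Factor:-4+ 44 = 2^3*5^1 = 40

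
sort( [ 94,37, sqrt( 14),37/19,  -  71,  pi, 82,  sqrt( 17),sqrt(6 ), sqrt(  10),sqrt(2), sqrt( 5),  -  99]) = [ - 99,-71 , sqrt (2 ), 37/19,sqrt( 5),sqrt(6), pi,sqrt( 10 ),  sqrt( 14 ),  sqrt( 17) , 37, 82,94]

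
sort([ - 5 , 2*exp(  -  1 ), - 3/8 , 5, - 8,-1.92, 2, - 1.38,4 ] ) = [ - 8,-5, - 1.92,  -  1.38, - 3/8,2 * exp( - 1), 2 , 4, 5] 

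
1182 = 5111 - 3929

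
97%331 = 97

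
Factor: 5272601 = 17^1*47^1*6599^1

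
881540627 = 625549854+255990773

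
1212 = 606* 2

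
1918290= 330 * 5813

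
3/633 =1/211 = 0.00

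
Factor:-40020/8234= - 870/179 =- 2^1*3^1* 5^1*29^1 * 179^( -1 ) 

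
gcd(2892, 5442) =6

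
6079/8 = 759  +  7/8 = 759.88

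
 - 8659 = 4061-12720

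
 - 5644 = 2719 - 8363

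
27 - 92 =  - 65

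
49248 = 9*5472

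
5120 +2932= 8052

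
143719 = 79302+64417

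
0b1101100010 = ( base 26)178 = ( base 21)1k5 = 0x362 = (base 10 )866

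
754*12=9048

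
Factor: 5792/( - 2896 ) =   -  2^1 = - 2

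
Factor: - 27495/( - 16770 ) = 2^ ( - 1)*3^1*43^( - 1)*47^1 = 141/86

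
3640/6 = 1820/3 = 606.67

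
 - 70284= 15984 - 86268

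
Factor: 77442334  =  2^1*23^1*809^1*2081^1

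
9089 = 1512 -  - 7577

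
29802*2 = 59604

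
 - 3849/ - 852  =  1283/284 = 4.52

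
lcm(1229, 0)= 0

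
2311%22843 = 2311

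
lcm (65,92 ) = 5980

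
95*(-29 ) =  - 2755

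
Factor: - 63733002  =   - 2^1*3^1*10622167^1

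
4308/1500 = 359/125  =  2.87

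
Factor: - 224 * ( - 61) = 2^5*7^1*61^1 = 13664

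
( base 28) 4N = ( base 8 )207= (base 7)252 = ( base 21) 69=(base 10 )135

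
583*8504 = 4957832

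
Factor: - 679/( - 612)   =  2^ ( - 2 )*3^(- 2 )* 7^1*17^( - 1 )*97^1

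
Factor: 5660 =2^2 * 5^1* 283^1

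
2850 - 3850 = -1000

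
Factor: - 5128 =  - 2^3*641^1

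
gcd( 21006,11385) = 9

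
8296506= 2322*3573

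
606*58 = 35148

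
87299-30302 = 56997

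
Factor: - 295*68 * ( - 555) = 2^2*3^1*5^2 *17^1*37^1*59^1 =11133300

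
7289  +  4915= 12204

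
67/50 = 67/50 = 1.34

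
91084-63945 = 27139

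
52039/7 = 52039/7 = 7434.14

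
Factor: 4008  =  2^3 * 3^1*167^1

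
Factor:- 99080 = -2^3*5^1*2477^1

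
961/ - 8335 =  - 961/8335 = - 0.12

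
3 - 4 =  - 1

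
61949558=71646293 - 9696735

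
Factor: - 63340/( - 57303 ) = 2^2*3^( - 2)*5^1*3167^1*6367^( - 1)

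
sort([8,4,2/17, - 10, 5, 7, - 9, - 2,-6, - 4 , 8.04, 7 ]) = [- 10, - 9, - 6, - 4, - 2, 2/17, 4, 5,7, 7, 8 , 8.04]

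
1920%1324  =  596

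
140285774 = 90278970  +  50006804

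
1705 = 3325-1620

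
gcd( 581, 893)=1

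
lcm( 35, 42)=210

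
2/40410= 1/20205 = 0.00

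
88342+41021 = 129363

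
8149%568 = 197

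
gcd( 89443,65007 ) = 1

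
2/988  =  1/494 = 0.00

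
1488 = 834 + 654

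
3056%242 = 152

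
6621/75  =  2207/25 = 88.28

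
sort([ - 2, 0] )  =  [ - 2, 0]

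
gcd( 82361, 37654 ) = 1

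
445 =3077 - 2632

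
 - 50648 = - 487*104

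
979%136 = 27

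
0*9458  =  0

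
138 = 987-849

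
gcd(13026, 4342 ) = 4342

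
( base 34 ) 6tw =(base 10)7954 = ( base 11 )5a81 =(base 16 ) 1f12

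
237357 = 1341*177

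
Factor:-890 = - 2^1*5^1 * 89^1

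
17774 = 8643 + 9131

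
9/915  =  3/305 = 0.01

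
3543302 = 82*43211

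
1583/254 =6+59/254 = 6.23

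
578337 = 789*733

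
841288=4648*181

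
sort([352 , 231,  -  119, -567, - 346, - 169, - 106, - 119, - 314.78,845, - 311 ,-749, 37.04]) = [-749, - 567, - 346, - 314.78, - 311, - 169, - 119,-119, - 106,37.04, 231, 352, 845 ]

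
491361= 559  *879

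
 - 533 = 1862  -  2395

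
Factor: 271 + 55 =2^1*163^1 =326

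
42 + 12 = 54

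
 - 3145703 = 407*(-7729)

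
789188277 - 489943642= 299244635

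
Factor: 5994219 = 3^1*7^2*11^2 * 337^1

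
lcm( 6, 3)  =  6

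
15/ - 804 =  - 1 + 263/268 = - 0.02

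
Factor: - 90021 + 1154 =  - 88867^1 = - 88867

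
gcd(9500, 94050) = 950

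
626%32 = 18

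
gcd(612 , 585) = 9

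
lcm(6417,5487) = 378603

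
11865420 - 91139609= -79274189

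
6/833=6/833 = 0.01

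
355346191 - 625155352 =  - 269809161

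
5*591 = 2955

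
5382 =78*69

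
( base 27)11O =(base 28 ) RO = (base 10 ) 780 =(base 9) 1056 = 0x30C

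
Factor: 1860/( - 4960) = -2^( - 3)*3^1 = - 3/8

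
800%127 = 38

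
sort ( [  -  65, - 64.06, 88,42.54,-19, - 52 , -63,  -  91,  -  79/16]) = [ - 91, - 65,  -  64.06,-63,-52,  -  19  , - 79/16,  42.54, 88 ] 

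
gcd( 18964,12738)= 22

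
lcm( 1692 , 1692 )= 1692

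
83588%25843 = 6059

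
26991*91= 2456181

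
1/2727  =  1/2727 = 0.00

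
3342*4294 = 14350548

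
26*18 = 468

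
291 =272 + 19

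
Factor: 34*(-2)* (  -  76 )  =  2^4 * 17^1*19^1 = 5168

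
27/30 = 9/10 =0.90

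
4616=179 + 4437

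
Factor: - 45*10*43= -19350 = - 2^1*3^2*5^2*43^1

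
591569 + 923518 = 1515087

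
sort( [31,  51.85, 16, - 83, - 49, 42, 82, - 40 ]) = [ - 83, - 49 ,-40 , 16,31,42, 51.85,82 ]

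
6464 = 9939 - 3475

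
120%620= 120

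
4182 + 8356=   12538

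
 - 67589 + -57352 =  - 124941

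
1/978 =1/978 = 0.00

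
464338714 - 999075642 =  - 534736928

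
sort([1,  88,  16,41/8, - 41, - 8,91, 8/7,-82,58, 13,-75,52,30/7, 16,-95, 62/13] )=[- 95, - 82,-75,  -  41,-8 , 1,8/7, 30/7,62/13,  41/8, 13, 16,16, 52,58,88,  91]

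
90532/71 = 1275 + 7/71 = 1275.10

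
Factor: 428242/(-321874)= - 773/581  =  - 7^( - 1)*83^(-1)*773^1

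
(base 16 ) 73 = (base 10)115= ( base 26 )4B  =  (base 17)6d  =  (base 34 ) 3D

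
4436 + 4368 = 8804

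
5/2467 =5/2467 = 0.00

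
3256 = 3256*1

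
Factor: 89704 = 2^3*11213^1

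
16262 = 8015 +8247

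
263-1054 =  - 791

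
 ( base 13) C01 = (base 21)4CD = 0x7ED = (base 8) 3755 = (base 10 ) 2029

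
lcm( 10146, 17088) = 324672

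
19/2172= 19/2172 = 0.01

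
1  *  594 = 594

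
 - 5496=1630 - 7126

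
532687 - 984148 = -451461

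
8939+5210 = 14149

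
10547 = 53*199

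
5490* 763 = 4188870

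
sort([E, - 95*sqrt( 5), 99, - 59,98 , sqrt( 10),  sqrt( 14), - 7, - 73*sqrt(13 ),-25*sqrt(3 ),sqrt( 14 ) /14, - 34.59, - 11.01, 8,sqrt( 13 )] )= [ - 73*sqrt ( 13), - 95*sqrt(5 ), - 59, - 25*sqrt( 3), - 34.59, - 11.01, - 7, sqrt( 14 )/14,E,sqrt(10),sqrt(13),sqrt(14 ),8,98,99] 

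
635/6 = 105 + 5/6 = 105.83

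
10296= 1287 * 8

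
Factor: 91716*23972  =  2^4*3^1*13^1*461^1*7643^1 = 2198615952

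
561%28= 1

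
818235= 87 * 9405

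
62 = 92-30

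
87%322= 87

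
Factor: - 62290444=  - 2^2* 15572611^1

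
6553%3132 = 289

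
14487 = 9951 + 4536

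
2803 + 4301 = 7104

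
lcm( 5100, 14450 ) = 86700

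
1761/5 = 1761/5 = 352.20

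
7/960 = 7/960 = 0.01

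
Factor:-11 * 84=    - 924 = - 2^2*3^1*7^1 * 11^1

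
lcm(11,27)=297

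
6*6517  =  39102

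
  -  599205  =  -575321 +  - 23884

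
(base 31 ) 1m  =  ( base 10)53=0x35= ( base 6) 125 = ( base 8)65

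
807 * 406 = 327642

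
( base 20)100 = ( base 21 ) j1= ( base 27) EM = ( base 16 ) 190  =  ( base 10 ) 400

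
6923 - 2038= 4885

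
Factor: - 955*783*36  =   - 26919540 = - 2^2*3^5*5^1*29^1*191^1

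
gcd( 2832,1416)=1416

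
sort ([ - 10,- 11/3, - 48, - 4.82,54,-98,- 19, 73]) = [- 98, - 48, - 19 ,- 10, - 4.82,-11/3,54, 73] 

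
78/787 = 78/787 = 0.10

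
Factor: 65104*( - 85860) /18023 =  - 2^6*3^4*5^1*13^1*53^1*67^(- 1 )*269^( - 1 )*313^1  =  -5589829440/18023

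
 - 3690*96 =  - 354240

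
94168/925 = 94168/925 = 101.80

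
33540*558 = 18715320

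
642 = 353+289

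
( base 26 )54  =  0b10000110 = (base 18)78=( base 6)342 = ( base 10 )134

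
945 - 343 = 602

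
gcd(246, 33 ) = 3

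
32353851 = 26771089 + 5582762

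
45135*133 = 6002955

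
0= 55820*0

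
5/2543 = 5/2543 = 0.00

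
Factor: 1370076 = 2^2*3^1*29^1*31^1 * 127^1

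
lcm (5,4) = 20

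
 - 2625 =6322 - 8947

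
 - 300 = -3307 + 3007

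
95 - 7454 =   -  7359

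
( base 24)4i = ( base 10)114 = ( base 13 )8a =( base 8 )162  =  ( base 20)5e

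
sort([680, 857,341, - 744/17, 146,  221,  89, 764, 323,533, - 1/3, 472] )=[ - 744/17, - 1/3,89,  146, 221, 323,341,  472 , 533 , 680, 764,857]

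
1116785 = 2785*401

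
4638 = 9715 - 5077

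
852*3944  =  3360288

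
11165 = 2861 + 8304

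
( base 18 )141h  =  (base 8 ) 15773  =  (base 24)CAB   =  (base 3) 100211022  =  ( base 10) 7163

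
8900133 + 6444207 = 15344340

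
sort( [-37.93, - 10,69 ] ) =[ - 37.93, - 10,69 ] 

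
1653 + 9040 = 10693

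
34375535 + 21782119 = 56157654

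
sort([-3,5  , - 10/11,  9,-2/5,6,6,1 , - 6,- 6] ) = [ - 6, - 6,  -  3, - 10/11, - 2/5, 1,5 , 6 , 6,9 ]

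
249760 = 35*7136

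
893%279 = 56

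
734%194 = 152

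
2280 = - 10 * ( -228)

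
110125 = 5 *22025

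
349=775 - 426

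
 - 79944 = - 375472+295528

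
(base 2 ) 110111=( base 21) 2d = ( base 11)50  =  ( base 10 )55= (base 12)47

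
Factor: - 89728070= - 2^1*5^1*19^1*472253^1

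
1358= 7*194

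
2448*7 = 17136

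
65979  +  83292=149271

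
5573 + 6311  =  11884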